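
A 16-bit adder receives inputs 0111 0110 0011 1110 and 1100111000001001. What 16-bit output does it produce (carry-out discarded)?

0100010001000111

  0111011000111110
+ 1100111000001001
= 0100010001000111  (discard carry-out 1)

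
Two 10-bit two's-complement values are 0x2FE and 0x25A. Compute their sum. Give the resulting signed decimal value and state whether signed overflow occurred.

344; overflow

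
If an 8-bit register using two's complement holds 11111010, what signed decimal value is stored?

-6

MSB is 1, so the value is negative.
Unsigned reading: 250. Subtract 2^8 = 256: 250 − 256 = -6.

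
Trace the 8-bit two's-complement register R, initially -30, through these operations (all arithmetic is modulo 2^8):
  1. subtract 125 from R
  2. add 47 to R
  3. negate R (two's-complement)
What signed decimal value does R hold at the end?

108

Start: R = -30 = 11100010.
R = -30 − 125 = -155; wraps to 101 = 01100101
R = 101 + 47 = 148; wraps to -108 = 10010100
R = −(-108) = 108 = 01101100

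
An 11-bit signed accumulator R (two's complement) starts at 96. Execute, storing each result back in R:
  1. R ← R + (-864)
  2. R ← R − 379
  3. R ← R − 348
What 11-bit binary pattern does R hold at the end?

Start: R = 96 = 00001100000.
R = 96 + (-864) = -768 = 10100000000
R = -768 − 379 = -1147; wraps to 901 = 01110000101
R = 901 − 348 = 553 = 01000101001

01000101001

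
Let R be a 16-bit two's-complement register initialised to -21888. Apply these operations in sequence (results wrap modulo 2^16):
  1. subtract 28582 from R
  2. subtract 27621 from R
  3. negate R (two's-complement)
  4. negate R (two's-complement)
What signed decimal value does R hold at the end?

-12555

Start: R = -21888 = 1010101010000000.
R = -21888 − 28582 = -50470; wraps to 15066 = 0011101011011010
R = 15066 − 27621 = -12555 = 1100111011110101
R = −(-12555) = 12555 = 0011000100001011
R = −(12555) = -12555 = 1100111011110101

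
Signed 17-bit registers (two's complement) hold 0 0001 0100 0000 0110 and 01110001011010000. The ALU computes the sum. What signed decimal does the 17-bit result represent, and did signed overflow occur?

63190; no overflow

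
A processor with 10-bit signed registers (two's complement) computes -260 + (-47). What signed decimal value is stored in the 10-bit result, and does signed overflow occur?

-307; no overflow

-260 → 1011111100
-47 → 1111010001
  1011111100
+ 1111010001
= 1011001101  (discard carry-out 1)
Result 1011001101: MSB = 1 → 717 − 1024 = -307.
Both addends are negative and so is the stored result: no signed overflow.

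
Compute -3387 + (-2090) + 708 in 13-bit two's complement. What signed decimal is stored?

3423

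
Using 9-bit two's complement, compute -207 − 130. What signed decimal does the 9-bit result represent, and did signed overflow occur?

-207 → 100110001
130 → 010000010
Subtract via negate-and-add: invert 010000010 + 1 = 101111110 (i.e. -130).
  100110001
+ 101111110
= 010101111  (discard carry-out 1)
Result 010101111: MSB = 0 → value 175.
Both addends (after negating the subtrahend) are negative but the stored result is non-negative: signed overflow. The true value -207 − 130 = -337 lies outside [-256, 255].

175; overflow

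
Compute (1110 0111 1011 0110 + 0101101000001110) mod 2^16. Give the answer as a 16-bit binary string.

0100000111000100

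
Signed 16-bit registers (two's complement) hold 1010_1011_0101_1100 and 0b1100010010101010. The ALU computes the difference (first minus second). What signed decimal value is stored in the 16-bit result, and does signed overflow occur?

1010_1011_0101_1100 → 1010101101011100 = -21668 (signed)
0b1100010010101010 → 1100010010101010 = -15190 (signed)
Subtract via negate-and-add: invert 1100010010101010 + 1 = 0011101101010110 (i.e. 15190).
  1010101101011100
+ 0011101101010110
= 1110011010110010
Result 1110011010110010: MSB = 1 → 59058 − 65536 = -6478.
Addends (after negating the subtrahend) have opposite signs, so signed overflow cannot occur.

-6478; no overflow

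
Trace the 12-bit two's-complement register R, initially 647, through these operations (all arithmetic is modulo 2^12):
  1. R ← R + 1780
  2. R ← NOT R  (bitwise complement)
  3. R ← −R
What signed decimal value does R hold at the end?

-1668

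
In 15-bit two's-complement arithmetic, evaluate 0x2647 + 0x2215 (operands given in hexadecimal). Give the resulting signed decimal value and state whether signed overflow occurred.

-14244; overflow

0x2647 = 010011001000111 = 9799 (signed)
0x2215 = 010001000010101 = 8725 (signed)
  010011001000111
+ 010001000010101
= 100100001011100
Result 100100001011100: MSB = 1 → 18524 − 32768 = -14244.
Both addends are non-negative but the stored result is negative: signed overflow. The true value 9799 + 8725 = 18524 lies outside [-16384, 16383].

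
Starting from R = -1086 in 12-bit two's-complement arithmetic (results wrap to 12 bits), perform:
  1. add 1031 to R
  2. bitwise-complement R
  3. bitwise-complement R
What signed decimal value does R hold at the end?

Start: R = -1086 = 101111000010.
R = -1086 + 1031 = -55 = 111111001001
R = NOT 111111001001 = 000000110110 = 54
R = NOT 000000110110 = 111111001001 = -55

-55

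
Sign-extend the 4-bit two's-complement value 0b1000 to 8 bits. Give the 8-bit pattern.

11111000

MSB of 1000 is 1; replicate it into the new high bits.
1111|1000 → 11111000 (still -8).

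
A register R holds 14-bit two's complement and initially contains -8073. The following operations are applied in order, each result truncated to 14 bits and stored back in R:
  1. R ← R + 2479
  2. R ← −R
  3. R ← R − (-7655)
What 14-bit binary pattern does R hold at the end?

Start: R = -8073 = 10000001110111.
R = -8073 + 2479 = -5594 = 10101000100110
R = −(-5594) = 5594 = 01010111011010
R = 5594 − (-7655) = 13249; wraps to -3135 = 11001111000001

11001111000001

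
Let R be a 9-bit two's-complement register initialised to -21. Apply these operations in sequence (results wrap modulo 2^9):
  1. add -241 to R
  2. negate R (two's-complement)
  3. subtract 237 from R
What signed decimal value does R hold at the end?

Start: R = -21 = 111101011.
R = -21 + (-241) = -262; wraps to 250 = 011111010
R = −(250) = -250 = 100000110
R = -250 − 237 = -487; wraps to 25 = 000011001

25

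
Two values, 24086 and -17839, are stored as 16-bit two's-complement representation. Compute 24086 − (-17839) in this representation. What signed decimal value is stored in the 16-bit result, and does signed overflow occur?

-23611; overflow

24086 → 0101111000010110
-17839 → 1011101001010001
Subtract via negate-and-add: invert 1011101001010001 + 1 = 0100010110101111 (i.e. 17839).
  0101111000010110
+ 0100010110101111
= 1010001111000101
Result 1010001111000101: MSB = 1 → 41925 − 65536 = -23611.
Both addends (after negating the subtrahend) are non-negative but the stored result is negative: signed overflow. The true value 24086 − (-17839) = 41925 lies outside [-32768, 32767].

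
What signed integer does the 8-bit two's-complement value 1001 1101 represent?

MSB is 1, so the value is negative.
Invert: 01100010. Add 1: 01100011 = 99. So the value is −99.

-99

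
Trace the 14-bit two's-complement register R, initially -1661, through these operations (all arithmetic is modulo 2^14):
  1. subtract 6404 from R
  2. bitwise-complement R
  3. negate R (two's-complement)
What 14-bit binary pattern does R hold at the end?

10000010000000

Start: R = -1661 = 11100110000011.
R = -1661 − 6404 = -8065 = 10000001111111
R = NOT 10000001111111 = 01111110000000 = 8064
R = −(8064) = -8064 = 10000010000000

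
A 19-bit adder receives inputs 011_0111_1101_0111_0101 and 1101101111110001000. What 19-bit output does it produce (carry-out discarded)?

  0110111110101110101
+ 1101101111110001000
= 0100101110011111101  (discard carry-out 1)

0100101110011111101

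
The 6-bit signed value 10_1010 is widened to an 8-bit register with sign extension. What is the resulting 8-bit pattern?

11101010

MSB of 101010 is 1; replicate it into the new high bits.
11|101010 → 11101010 (still -22).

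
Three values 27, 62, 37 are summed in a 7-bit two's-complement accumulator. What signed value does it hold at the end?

-2

27 + 62 = 89 → wraps to -39 (1011001)
-39 + 37 = -2 (1111110)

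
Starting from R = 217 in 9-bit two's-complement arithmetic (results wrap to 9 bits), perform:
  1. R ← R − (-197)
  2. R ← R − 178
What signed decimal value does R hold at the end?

236

Start: R = 217 = 011011001.
R = 217 − (-197) = 414; wraps to -98 = 110011110
R = -98 − 178 = -276; wraps to 236 = 011101100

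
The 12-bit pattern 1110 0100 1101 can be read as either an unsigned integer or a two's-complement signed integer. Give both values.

Unsigned: 111001001101 = 3661.
Signed: MSB=1 → 3661 − 4096 = -435.

unsigned = 3661, signed = -435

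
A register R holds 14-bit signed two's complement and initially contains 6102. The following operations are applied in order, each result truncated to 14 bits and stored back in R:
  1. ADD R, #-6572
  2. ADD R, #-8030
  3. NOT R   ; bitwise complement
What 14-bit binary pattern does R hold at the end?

Start: R = 6102 = 01011111010110.
R = 6102 + (-6572) = -470 = 11111000101010
R = -470 + (-8030) = -8500; wraps to 7884 = 01111011001100
R = NOT 01111011001100 = 10000100110011 = -7885

10000100110011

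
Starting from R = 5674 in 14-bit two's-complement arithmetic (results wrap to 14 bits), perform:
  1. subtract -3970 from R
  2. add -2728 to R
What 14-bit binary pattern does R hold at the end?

Start: R = 5674 = 01011000101010.
R = 5674 − (-3970) = 9644; wraps to -6740 = 10010110101100
R = -6740 + (-2728) = -9468; wraps to 6916 = 01101100000100

01101100000100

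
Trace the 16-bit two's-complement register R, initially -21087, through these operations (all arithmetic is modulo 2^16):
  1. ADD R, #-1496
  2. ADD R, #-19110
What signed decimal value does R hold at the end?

Start: R = -21087 = 1010110110100001.
R = -21087 + (-1496) = -22583 = 1010011111001001
R = -22583 + (-19110) = -41693; wraps to 23843 = 0101110100100011

23843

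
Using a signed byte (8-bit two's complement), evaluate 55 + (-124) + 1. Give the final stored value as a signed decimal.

-68

55 + (-124) = -69 (10111011)
-69 + 1 = -68 (10111100)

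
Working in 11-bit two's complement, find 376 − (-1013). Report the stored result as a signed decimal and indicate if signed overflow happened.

-659; overflow

376 → 00101111000
-1013 → 10000001011
Subtract via negate-and-add: invert 10000001011 + 1 = 01111110101 (i.e. 1013).
  00101111000
+ 01111110101
= 10101101101
Result 10101101101: MSB = 1 → 1389 − 2048 = -659.
Both addends (after negating the subtrahend) are non-negative but the stored result is negative: signed overflow. The true value 376 − (-1013) = 1389 lies outside [-1024, 1023].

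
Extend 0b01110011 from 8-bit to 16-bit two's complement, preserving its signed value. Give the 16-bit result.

MSB of 01110011 is 0; replicate it into the new high bits.
00000000|01110011 → 0000000001110011 (still 115).

0000000001110011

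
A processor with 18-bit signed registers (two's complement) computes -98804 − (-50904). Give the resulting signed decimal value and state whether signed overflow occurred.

-98804 → 100111111000001100
-50904 → 110011100100101000
Subtract via negate-and-add: invert 110011100100101000 + 1 = 001100011011011000 (i.e. 50904).
  100111111000001100
+ 001100011011011000
= 110100010011100100
Result 110100010011100100: MSB = 1 → 214244 − 262144 = -47900.
Addends (after negating the subtrahend) have opposite signs, so signed overflow cannot occur.

-47900; no overflow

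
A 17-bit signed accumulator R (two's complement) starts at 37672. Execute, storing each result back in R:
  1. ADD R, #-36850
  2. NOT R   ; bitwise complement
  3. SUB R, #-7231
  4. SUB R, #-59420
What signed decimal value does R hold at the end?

-65244

Start: R = 37672 = 01001001100101000.
R = 37672 + (-36850) = 822 = 00000001100110110
R = NOT 00000001100110110 = 11111110011001001 = -823
R = -823 − (-7231) = 6408 = 00001100100001000
R = 6408 − (-59420) = 65828; wraps to -65244 = 10000000100100100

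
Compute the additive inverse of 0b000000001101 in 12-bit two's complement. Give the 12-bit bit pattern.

111111110011

Invert: 111111110010. Add 1: 111111110011.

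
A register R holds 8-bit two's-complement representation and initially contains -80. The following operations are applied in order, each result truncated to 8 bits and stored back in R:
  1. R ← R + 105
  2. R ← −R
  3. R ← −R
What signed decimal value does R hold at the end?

25

Start: R = -80 = 10110000.
R = -80 + 105 = 25 = 00011001
R = −(25) = -25 = 11100111
R = −(-25) = 25 = 00011001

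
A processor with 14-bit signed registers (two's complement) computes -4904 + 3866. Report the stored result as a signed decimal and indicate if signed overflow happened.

-4904 → 10110011011000
3866 → 00111100011010
  10110011011000
+ 00111100011010
= 11101111110010
Result 11101111110010: MSB = 1 → 15346 − 16384 = -1038.
Addends have opposite signs, so signed overflow cannot occur.

-1038; no overflow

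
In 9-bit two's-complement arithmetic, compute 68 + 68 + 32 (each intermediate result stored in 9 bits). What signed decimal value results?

168

68 + 68 = 136 (010001000)
136 + 32 = 168 (010101000)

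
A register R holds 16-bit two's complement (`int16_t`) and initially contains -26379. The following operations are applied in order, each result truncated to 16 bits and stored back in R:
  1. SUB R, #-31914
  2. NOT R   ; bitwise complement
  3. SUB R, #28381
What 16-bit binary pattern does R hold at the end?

Start: R = -26379 = 1001100011110101.
R = -26379 − (-31914) = 5535 = 0001010110011111
R = NOT 0001010110011111 = 1110101001100000 = -5536
R = -5536 − 28381 = -33917; wraps to 31619 = 0111101110000011

0111101110000011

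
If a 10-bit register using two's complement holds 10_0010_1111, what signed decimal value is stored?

MSB is 1, so the value is negative.
Invert: 0111010000. Add 1: 0111010001 = 465. So the value is −465.

-465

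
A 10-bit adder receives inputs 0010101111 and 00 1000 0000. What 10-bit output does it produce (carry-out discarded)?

  0010101111
+ 0010000000
= 0100101111

0100101111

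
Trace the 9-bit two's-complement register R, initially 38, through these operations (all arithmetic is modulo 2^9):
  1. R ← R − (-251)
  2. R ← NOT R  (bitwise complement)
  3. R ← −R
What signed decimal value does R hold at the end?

Start: R = 38 = 000100110.
R = 38 − (-251) = 289; wraps to -223 = 100100001
R = NOT 100100001 = 011011110 = 222
R = −(222) = -222 = 100100010

-222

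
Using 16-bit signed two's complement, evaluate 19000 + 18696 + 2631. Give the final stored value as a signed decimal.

-25209

19000 + 18696 = 37696 → wraps to -27840 (1001001101000000)
-27840 + 2631 = -25209 (1001110110000111)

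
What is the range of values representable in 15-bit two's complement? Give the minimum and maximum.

min = -16384, max = 16383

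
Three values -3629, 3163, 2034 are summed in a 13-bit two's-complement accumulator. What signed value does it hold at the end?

-3629 + 3163 = -466 (1111000101110)
-466 + 2034 = 1568 (0011000100000)

1568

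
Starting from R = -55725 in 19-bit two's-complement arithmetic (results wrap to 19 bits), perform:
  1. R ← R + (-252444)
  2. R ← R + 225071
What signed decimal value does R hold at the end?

-83098

Start: R = -55725 = 1110010011001010011.
R = -55725 + (-252444) = -308169; wraps to 216119 = 0110100110000110111
R = 216119 + 225071 = 441190; wraps to -83098 = 1101011101101100110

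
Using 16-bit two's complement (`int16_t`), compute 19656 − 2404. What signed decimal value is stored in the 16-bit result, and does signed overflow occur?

19656 → 0100110011001000
2404 → 0000100101100100
Subtract via negate-and-add: invert 0000100101100100 + 1 = 1111011010011100 (i.e. -2404).
  0100110011001000
+ 1111011010011100
= 0100001101100100  (discard carry-out 1)
Result 0100001101100100: MSB = 0 → value 17252.
Addends (after negating the subtrahend) have opposite signs, so signed overflow cannot occur.

17252; no overflow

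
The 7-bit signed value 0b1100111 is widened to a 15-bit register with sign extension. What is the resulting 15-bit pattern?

111111111100111

MSB of 1100111 is 1; replicate it into the new high bits.
11111111|1100111 → 111111111100111 (still -25).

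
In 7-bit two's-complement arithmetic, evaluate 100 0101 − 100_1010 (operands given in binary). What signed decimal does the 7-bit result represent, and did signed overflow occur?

-5; no overflow

100 0101 → 1000101 = -59 (signed)
100_1010 → 1001010 = -54 (signed)
Subtract via negate-and-add: invert 1001010 + 1 = 0110110 (i.e. 54).
  1000101
+ 0110110
= 1111011
Result 1111011: MSB = 1 → 123 − 128 = -5.
Addends (after negating the subtrahend) have opposite signs, so signed overflow cannot occur.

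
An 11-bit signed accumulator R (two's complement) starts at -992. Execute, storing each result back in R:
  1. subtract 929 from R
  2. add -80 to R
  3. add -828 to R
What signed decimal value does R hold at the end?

-781

Start: R = -992 = 10000100000.
R = -992 − 929 = -1921; wraps to 127 = 00001111111
R = 127 + (-80) = 47 = 00000101111
R = 47 + (-828) = -781 = 10011110011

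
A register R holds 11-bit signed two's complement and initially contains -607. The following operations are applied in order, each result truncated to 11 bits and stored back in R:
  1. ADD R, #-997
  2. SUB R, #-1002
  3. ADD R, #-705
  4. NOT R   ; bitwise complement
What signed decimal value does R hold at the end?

Start: R = -607 = 10110100001.
R = -607 + (-997) = -1604; wraps to 444 = 00110111100
R = 444 − (-1002) = 1446; wraps to -602 = 10110100110
R = -602 + (-705) = -1307; wraps to 741 = 01011100101
R = NOT 01011100101 = 10100011010 = -742

-742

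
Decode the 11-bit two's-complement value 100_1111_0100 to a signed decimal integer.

-780

MSB is 1, so the value is negative.
Unsigned reading: 1268. Subtract 2^11 = 2048: 1268 − 2048 = -780.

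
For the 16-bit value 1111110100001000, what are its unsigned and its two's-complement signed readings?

unsigned = 64776, signed = -760

Unsigned: 1111110100001000 = 64776.
Signed: MSB=1 → 64776 − 65536 = -760.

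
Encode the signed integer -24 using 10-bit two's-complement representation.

|-24| = 24 = 0000011000 in 10 bits.
Invert the bits: 1111100111. Add 1: 1111101000.

1111101000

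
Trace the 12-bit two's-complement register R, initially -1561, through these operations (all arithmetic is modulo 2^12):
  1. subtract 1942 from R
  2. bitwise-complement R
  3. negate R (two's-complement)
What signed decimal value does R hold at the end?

Start: R = -1561 = 100111100111.
R = -1561 − 1942 = -3503; wraps to 593 = 001001010001
R = NOT 001001010001 = 110110101110 = -594
R = −(-594) = 594 = 001001010010

594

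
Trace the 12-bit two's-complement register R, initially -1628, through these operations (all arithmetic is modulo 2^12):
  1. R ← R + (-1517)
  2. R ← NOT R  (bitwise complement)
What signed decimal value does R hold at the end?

Start: R = -1628 = 100110100100.
R = -1628 + (-1517) = -3145; wraps to 951 = 001110110111
R = NOT 001110110111 = 110001001000 = -952

-952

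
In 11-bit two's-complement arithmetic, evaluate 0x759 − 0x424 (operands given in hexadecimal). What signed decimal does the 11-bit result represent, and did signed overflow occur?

821; no overflow

0x759 = 11101011001 = -167 (signed)
0x424 = 10000100100 = -988 (signed)
Subtract via negate-and-add: invert 10000100100 + 1 = 01111011100 (i.e. 988).
  11101011001
+ 01111011100
= 01100110101  (discard carry-out 1)
Result 01100110101: MSB = 0 → value 821.
Addends (after negating the subtrahend) have opposite signs, so signed overflow cannot occur.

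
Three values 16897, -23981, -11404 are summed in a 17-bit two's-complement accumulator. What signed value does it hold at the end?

-18488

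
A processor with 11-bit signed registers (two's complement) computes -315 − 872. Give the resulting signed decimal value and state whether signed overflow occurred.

-315 → 11011000101
872 → 01101101000
Subtract via negate-and-add: invert 01101101000 + 1 = 10010011000 (i.e. -872).
  11011000101
+ 10010011000
= 01101011101  (discard carry-out 1)
Result 01101011101: MSB = 0 → value 861.
Both addends (after negating the subtrahend) are negative but the stored result is non-negative: signed overflow. The true value -315 − 872 = -1187 lies outside [-1024, 1023].

861; overflow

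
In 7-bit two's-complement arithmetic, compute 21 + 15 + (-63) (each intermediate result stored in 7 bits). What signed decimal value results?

-27

21 + 15 = 36 (0100100)
36 + (-63) = -27 (1100101)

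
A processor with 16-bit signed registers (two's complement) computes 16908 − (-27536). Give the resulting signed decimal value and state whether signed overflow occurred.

16908 → 0100001000001100
-27536 → 1001010001110000
Subtract via negate-and-add: invert 1001010001110000 + 1 = 0110101110010000 (i.e. 27536).
  0100001000001100
+ 0110101110010000
= 1010110110011100
Result 1010110110011100: MSB = 1 → 44444 − 65536 = -21092.
Both addends (after negating the subtrahend) are non-negative but the stored result is negative: signed overflow. The true value 16908 − (-27536) = 44444 lies outside [-32768, 32767].

-21092; overflow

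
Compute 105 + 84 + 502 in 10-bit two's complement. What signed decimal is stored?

-333

105 + 84 = 189 (0010111101)
189 + 502 = 691 → wraps to -333 (1010110011)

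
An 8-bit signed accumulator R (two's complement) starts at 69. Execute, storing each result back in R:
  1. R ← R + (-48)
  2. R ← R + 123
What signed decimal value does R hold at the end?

Start: R = 69 = 01000101.
R = 69 + (-48) = 21 = 00010101
R = 21 + 123 = 144; wraps to -112 = 10010000

-112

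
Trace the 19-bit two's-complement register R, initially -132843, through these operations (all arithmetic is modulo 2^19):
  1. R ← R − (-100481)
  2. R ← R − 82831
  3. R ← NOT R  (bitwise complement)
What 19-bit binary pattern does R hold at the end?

Start: R = -132843 = 1011111100100010101.
R = -132843 − (-100481) = -32362 = 1111000000110010110
R = -32362 − 82831 = -115193 = 1100011111000000111
R = NOT 1100011111000000111 = 0011100000111111000 = 115192

0011100000111111000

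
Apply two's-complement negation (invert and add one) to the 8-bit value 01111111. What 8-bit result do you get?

Invert: 10000000. Add 1: 10000001.

10000001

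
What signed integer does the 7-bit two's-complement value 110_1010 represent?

-22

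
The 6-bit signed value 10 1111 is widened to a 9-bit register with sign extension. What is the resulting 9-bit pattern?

111101111

MSB of 101111 is 1; replicate it into the new high bits.
111|101111 → 111101111 (still -17).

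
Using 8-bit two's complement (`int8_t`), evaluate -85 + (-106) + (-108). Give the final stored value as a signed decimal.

-43

-85 + (-106) = -191 → wraps to 65 (01000001)
65 + (-108) = -43 (11010101)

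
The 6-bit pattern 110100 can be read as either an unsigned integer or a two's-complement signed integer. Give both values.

unsigned = 52, signed = -12

Unsigned: 110100 = 52.
Signed: MSB=1 → 52 − 64 = -12.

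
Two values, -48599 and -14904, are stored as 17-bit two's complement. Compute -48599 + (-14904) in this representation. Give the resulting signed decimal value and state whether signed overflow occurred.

-63503; no overflow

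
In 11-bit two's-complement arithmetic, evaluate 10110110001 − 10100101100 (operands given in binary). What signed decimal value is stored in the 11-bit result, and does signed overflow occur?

133; no overflow

10110110001 = -591 (signed)
10100101100 = -724 (signed)
Subtract via negate-and-add: invert 10100101100 + 1 = 01011010100 (i.e. 724).
  10110110001
+ 01011010100
= 00010000101  (discard carry-out 1)
Result 00010000101: MSB = 0 → value 133.
Addends (after negating the subtrahend) have opposite signs, so signed overflow cannot occur.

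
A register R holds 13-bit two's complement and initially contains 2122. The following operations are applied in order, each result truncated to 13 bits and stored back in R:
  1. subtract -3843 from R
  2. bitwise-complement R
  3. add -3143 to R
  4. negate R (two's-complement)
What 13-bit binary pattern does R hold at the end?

0001110010101

Start: R = 2122 = 0100001001010.
R = 2122 − (-3843) = 5965; wraps to -2227 = 1011101001101
R = NOT 1011101001101 = 0100010110010 = 2226
R = 2226 + (-3143) = -917 = 1110001101011
R = −(-917) = 917 = 0001110010101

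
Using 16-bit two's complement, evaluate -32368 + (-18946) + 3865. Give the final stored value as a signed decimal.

-32368 + (-18946) = -51314 → wraps to 14222 (0011011110001110)
14222 + 3865 = 18087 (0100011010100111)

18087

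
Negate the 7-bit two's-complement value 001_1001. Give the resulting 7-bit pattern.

1100111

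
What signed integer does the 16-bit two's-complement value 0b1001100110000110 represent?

-26234

MSB is 1, so the value is negative.
Invert: 0110011001111001. Add 1: 0110011001111010 = 26234. So the value is −26234.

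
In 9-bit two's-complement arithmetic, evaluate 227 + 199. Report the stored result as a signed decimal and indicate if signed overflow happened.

-86; overflow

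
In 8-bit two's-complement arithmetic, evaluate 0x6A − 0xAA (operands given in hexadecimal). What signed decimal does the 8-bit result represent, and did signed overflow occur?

0x6A = 01101010 = 106 (signed)
0xAA = 10101010 = -86 (signed)
Subtract via negate-and-add: invert 10101010 + 1 = 01010110 (i.e. 86).
  01101010
+ 01010110
= 11000000
Result 11000000: MSB = 1 → 192 − 256 = -64.
Both addends (after negating the subtrahend) are non-negative but the stored result is negative: signed overflow. The true value 106 − (-86) = 192 lies outside [-128, 127].

-64; overflow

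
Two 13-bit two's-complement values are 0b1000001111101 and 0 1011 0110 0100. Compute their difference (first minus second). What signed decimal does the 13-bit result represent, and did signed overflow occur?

1305; overflow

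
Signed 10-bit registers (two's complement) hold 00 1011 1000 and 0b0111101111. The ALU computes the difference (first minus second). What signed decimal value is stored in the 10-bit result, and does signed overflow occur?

00 1011 1000 → 0010111000 = 184 (signed)
0b0111101111 → 0111101111 = 495 (signed)
Subtract via negate-and-add: invert 0111101111 + 1 = 1000010001 (i.e. -495).
  0010111000
+ 1000010001
= 1011001001
Result 1011001001: MSB = 1 → 713 − 1024 = -311.
Addends (after negating the subtrahend) have opposite signs, so signed overflow cannot occur.

-311; no overflow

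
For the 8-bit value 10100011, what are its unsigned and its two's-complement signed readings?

Unsigned: 10100011 = 163.
Signed: MSB=1 → 163 − 256 = -93.

unsigned = 163, signed = -93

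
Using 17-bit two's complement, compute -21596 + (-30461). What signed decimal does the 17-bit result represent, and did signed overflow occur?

-21596 → 11010101110100100
-30461 → 11000100100000011
  11010101110100100
+ 11000100100000011
= 10011010010100111  (discard carry-out 1)
Result 10011010010100111: MSB = 1 → 79015 − 131072 = -52057.
Both addends are negative and so is the stored result: no signed overflow.

-52057; no overflow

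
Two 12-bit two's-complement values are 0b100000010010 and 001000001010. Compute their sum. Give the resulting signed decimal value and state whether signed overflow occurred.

-1508; no overflow

0b100000010010 → 100000010010 = -2030 (signed)
001000001010 = 522 (signed)
  100000010010
+ 001000001010
= 101000011100
Result 101000011100: MSB = 1 → 2588 − 4096 = -1508.
Addends have opposite signs, so signed overflow cannot occur.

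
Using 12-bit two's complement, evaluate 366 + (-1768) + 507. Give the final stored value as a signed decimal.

-895

366 + (-1768) = -1402 (101010000110)
-1402 + 507 = -895 (110010000001)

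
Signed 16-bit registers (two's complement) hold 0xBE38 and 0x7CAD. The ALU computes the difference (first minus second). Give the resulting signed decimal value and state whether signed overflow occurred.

16779; overflow

0xBE38 = 1011111000111000 = -16840 (signed)
0x7CAD = 0111110010101101 = 31917 (signed)
Subtract via negate-and-add: invert 0111110010101101 + 1 = 1000001101010011 (i.e. -31917).
  1011111000111000
+ 1000001101010011
= 0100000110001011  (discard carry-out 1)
Result 0100000110001011: MSB = 0 → value 16779.
Both addends (after negating the subtrahend) are negative but the stored result is non-negative: signed overflow. The true value -16840 − 31917 = -48757 lies outside [-32768, 32767].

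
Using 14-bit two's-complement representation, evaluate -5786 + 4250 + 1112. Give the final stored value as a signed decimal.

-424

-5786 + 4250 = -1536 (11101000000000)
-1536 + 1112 = -424 (11111001011000)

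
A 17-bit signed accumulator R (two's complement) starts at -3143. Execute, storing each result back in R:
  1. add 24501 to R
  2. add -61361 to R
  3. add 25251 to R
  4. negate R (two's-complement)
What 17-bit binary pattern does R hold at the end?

00011100110100000

Start: R = -3143 = 11111001110111001.
R = -3143 + 24501 = 21358 = 00101001101101110
R = 21358 + (-61361) = -40003 = 10110001110111101
R = -40003 + 25251 = -14752 = 11100011001100000
R = −(-14752) = 14752 = 00011100110100000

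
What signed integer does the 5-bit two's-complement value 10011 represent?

MSB is 1, so the value is negative.
Unsigned reading: 19. Subtract 2^5 = 32: 19 − 32 = -13.

-13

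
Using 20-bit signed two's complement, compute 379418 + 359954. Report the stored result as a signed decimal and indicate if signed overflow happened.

-309204; overflow

379418 → 01011100101000011010
359954 → 01010111111000010010
  01011100101000011010
+ 01010111111000010010
= 10110100100000101100
Result 10110100100000101100: MSB = 1 → 739372 − 1048576 = -309204.
Both addends are non-negative but the stored result is negative: signed overflow. The true value 379418 + 359954 = 739372 lies outside [-524288, 524287].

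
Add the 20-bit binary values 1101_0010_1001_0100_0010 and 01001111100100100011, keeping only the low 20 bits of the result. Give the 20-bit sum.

00100010001001100101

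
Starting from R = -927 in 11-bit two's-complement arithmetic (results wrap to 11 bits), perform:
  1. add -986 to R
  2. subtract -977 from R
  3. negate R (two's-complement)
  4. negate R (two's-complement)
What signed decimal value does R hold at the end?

-936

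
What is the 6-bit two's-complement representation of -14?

|-14| = 14 = 001110 in 6 bits.
Invert the bits: 110001. Add 1: 110010.
Check: 110010 reads as 50 − 64 = -14.

110010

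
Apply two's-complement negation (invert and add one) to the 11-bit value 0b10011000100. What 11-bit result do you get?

Invert: 01100111011. Add 1: 01100111100.
Check: 10011000100 = -828, 01100111100 = 828.

01100111100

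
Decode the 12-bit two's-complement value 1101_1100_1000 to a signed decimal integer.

MSB is 1, so the value is negative.
Invert: 001000110111. Add 1: 001000111000 = 568. So the value is −568.

-568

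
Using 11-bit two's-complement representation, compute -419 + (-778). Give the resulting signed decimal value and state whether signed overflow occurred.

851; overflow

-419 → 11001011101
-778 → 10011110110
  11001011101
+ 10011110110
= 01101010011  (discard carry-out 1)
Result 01101010011: MSB = 0 → value 851.
Both addends are negative but the stored result is non-negative: signed overflow. The true value -419 + (-778) = -1197 lies outside [-1024, 1023].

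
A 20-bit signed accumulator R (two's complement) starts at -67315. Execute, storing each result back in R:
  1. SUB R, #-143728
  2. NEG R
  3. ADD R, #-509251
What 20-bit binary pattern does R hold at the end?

01110001000001000000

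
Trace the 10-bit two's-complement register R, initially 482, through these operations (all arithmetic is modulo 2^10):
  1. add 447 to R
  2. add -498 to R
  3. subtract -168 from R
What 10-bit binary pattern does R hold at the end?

Start: R = 482 = 0111100010.
R = 482 + 447 = 929; wraps to -95 = 1110100001
R = -95 + (-498) = -593; wraps to 431 = 0110101111
R = 431 − (-168) = 599; wraps to -425 = 1001010111

1001010111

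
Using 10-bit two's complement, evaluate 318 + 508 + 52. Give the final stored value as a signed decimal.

318 + 508 = 826 → wraps to -198 (1100111010)
-198 + 52 = -146 (1101101110)

-146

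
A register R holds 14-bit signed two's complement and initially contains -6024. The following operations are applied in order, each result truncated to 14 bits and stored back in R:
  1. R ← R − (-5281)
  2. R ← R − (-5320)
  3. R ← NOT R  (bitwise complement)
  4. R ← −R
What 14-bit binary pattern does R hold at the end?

Start: R = -6024 = 10100001111000.
R = -6024 − (-5281) = -743 = 11110100011001
R = -743 − (-5320) = 4577 = 01000111100001
R = NOT 01000111100001 = 10111000011110 = -4578
R = −(-4578) = 4578 = 01000111100010

01000111100010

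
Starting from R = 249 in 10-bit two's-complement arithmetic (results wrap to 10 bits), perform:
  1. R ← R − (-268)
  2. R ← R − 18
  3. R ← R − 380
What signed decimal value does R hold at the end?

Start: R = 249 = 0011111001.
R = 249 − (-268) = 517; wraps to -507 = 1000000101
R = -507 − 18 = -525; wraps to 499 = 0111110011
R = 499 − 380 = 119 = 0001110111

119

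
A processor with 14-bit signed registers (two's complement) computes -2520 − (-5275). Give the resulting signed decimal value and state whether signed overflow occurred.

2755; no overflow

-2520 → 11011000101000
-5275 → 10101101100101
Subtract via negate-and-add: invert 10101101100101 + 1 = 01010010011011 (i.e. 5275).
  11011000101000
+ 01010010011011
= 00101011000011  (discard carry-out 1)
Result 00101011000011: MSB = 0 → value 2755.
Addends (after negating the subtrahend) have opposite signs, so signed overflow cannot occur.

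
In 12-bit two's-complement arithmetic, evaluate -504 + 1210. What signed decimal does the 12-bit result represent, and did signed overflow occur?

706; no overflow

-504 → 111000001000
1210 → 010010111010
  111000001000
+ 010010111010
= 001011000010  (discard carry-out 1)
Result 001011000010: MSB = 0 → value 706.
Addends have opposite signs, so signed overflow cannot occur.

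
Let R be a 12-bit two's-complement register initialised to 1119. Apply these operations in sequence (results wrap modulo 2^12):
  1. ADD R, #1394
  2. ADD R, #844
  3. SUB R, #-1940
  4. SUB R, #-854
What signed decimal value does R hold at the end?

-2041

Start: R = 1119 = 010001011111.
R = 1119 + 1394 = 2513; wraps to -1583 = 100111010001
R = -1583 + 844 = -739 = 110100011101
R = -739 − (-1940) = 1201 = 010010110001
R = 1201 − (-854) = 2055; wraps to -2041 = 100000000111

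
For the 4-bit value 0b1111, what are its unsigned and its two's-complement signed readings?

unsigned = 15, signed = -1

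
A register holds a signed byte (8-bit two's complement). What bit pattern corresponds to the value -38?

11011010

|-38| = 38 = 00100110 in 8 bits.
Invert the bits: 11011001. Add 1: 11011010.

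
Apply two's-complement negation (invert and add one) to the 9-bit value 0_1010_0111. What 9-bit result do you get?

Invert: 101011000. Add 1: 101011001.
Check: 010100111 = 167, 101011001 = -167.

101011001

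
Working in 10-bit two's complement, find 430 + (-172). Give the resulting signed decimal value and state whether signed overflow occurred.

430 → 0110101110
-172 → 1101010100
  0110101110
+ 1101010100
= 0100000010  (discard carry-out 1)
Result 0100000010: MSB = 0 → value 258.
Addends have opposite signs, so signed overflow cannot occur.

258; no overflow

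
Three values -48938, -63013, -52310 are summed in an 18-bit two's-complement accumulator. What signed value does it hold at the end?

97883

-48938 + (-63013) = -111951 (100100101010110001)
-111951 + (-52310) = -164261 → wraps to 97883 (010111111001011011)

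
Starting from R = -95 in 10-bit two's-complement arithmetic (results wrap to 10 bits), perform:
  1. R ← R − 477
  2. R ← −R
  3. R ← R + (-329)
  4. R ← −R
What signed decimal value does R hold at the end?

Start: R = -95 = 1110100001.
R = -95 − 477 = -572; wraps to 452 = 0111000100
R = −(452) = -452 = 1000111100
R = -452 + (-329) = -781; wraps to 243 = 0011110011
R = −(243) = -243 = 1100001101

-243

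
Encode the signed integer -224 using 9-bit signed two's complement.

|-224| = 224 = 011100000 in 9 bits.
Invert the bits: 100011111. Add 1: 100100000.

100100000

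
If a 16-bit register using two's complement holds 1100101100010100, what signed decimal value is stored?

-13548

MSB is 1, so the value is negative.
Unsigned reading: 51988. Subtract 2^16 = 65536: 51988 − 65536 = -13548.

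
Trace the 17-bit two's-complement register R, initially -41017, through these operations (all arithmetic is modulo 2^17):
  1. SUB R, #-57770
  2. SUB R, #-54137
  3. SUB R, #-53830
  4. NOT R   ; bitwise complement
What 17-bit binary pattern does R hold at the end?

Start: R = -41017 = 10101111111000111.
R = -41017 − (-57770) = 16753 = 00100000101110001
R = 16753 − (-54137) = 70890; wraps to -60182 = 10001010011101010
R = -60182 − (-53830) = -6352 = 11110011100110000
R = NOT 11110011100110000 = 00001100011001111 = 6351

00001100011001111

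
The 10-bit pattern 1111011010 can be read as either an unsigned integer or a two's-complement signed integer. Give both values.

unsigned = 986, signed = -38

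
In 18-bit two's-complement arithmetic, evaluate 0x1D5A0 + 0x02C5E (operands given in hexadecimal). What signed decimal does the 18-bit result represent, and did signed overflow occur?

0x1D5A0 = 011101010110100000 = 120224 (signed)
0x02C5E = 000010110001011110 = 11358 (signed)
  011101010110100000
+ 000010110001011110
= 100000000111111110
Result 100000000111111110: MSB = 1 → 131582 − 262144 = -130562.
Both addends are non-negative but the stored result is negative: signed overflow. The true value 120224 + 11358 = 131582 lies outside [-131072, 131071].

-130562; overflow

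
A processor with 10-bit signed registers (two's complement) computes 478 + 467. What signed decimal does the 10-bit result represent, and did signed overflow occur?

-79; overflow

478 → 0111011110
467 → 0111010011
  0111011110
+ 0111010011
= 1110110001
Result 1110110001: MSB = 1 → 945 − 1024 = -79.
Both addends are non-negative but the stored result is negative: signed overflow. The true value 478 + 467 = 945 lies outside [-512, 511].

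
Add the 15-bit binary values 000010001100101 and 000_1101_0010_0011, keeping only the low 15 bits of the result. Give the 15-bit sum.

  000010001100101
+ 000110100100011
= 001000110001000

001000110001000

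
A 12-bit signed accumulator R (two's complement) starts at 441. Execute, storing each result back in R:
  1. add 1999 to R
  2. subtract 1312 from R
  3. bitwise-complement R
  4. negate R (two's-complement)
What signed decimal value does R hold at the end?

Start: R = 441 = 000110111001.
R = 441 + 1999 = 2440; wraps to -1656 = 100110001000
R = -1656 − 1312 = -2968; wraps to 1128 = 010001101000
R = NOT 010001101000 = 101110010111 = -1129
R = −(-1129) = 1129 = 010001101001

1129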